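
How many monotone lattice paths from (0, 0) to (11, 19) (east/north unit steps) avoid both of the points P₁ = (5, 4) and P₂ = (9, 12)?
Number of paths = 39453876

Inclusion–exclusion. Total paths: C(30, 11) = 54627300. Through P₁: C(9, 5)·C(21, 6) = 6837264. Through P₂: C(21, 9)·C(9, 2) = 10581480. Since P₁ is strictly southwest of P₂, a monotone path through both must visit P₁ then P₂; paths through both = C(9, 5)·C(12, 4)·C(9, 2) = 2245320. Avoid both = 54627300 − 6837264 − 10581480 + 2245320 = 39453876.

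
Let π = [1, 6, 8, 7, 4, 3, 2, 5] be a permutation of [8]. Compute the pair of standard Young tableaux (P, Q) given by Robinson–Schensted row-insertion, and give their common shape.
P = [1, 2, 5] / [3, 7] / [4] / [6] / [8];  Q = [1, 2, 3] / [4, 8] / [5] / [6] / [7];  common shape = (3, 2, 1, 1, 1)

Row-insert the values π_1, π_2, … into P one at a time, bumping the leftmost entry strictly greater than the inserted value down to the next row. The recording tableau Q records, in position (i, j), the step at which that cell was added to P.
  Insert 1 (step 1): P = [1];  Q = [1]
  Insert 6 (step 2): P = [1, 6];  Q = [1, 2]
  Insert 8 (step 3): P = [1, 6, 8];  Q = [1, 2, 3]
  Insert 7 (step 4): P = [1, 6, 7] / [8];  Q = [1, 2, 3] / [4]
  Insert 4 (step 5): P = [1, 4, 7] / [6] / [8];  Q = [1, 2, 3] / [4] / [5]
  Insert 3 (step 6): P = [1, 3, 7] / [4] / [6] / [8];  Q = [1, 2, 3] / [4] / [5] / [6]
  Insert 2 (step 7): P = [1, 2, 7] / [3] / [4] / [6] / [8];  Q = [1, 2, 3] / [4] / [5] / [6] / [7]
  Insert 5 (step 8): P = [1, 2, 5] / [3, 7] / [4] / [6] / [8];  Q = [1, 2, 3] / [4, 8] / [5] / [6] / [7]
Final shape: (3, 2, 1, 1, 1).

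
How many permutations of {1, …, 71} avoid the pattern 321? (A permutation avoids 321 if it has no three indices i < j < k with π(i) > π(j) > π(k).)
C_71 = 5175569924646105559418940193995065716350

These 321-avoiding permutations are counted by the Catalan number C_n = (1/(n + 1)) · C(2n, n). For n = 71: C_71 = (1/72) · C(142, 71) = 372641034574519600278163693967644731577200/72 = 5175569924646105559418940193995065716350.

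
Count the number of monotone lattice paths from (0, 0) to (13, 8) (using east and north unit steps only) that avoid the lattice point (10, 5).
Number of paths = 143430

Total paths from (0, 0) to (13, 8): C(21, 13) = 203490. Paths through (10, 5): (paths (0, 0) → (10, 5)) × (paths (10, 5) → (13, 8)) = C(15, 10) · C(6, 3) = 3003 · 20 = 60060. Avoidance count = 203490 − 60060 = 143430.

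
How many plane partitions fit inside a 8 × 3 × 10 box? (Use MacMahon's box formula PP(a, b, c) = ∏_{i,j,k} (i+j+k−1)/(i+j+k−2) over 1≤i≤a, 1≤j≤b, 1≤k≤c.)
PP(8, 3, 10) = 1028698128744

Evaluate the triple product over i = 1..8, j = 1..3, k = 1..10. The factors are (2/1) · (3/2) · (4/3) · (5/4) · (6/5) · (7/6) · (8/7) · (9/8) · … (240 factors total). The numerators and denominators telescope so the product is an integer; carrying out the multiplication exactly gives PP(8, 3, 10) = 1028698128744.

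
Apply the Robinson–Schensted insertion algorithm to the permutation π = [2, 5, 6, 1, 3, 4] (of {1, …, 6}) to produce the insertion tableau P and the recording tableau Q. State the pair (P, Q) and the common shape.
P = [1, 3, 4] / [2, 5, 6];  Q = [1, 2, 3] / [4, 5, 6];  common shape = (3, 3)

Row-insert the values π_1, π_2, … into P one at a time, bumping the leftmost entry strictly greater than the inserted value down to the next row. The recording tableau Q records, in position (i, j), the step at which that cell was added to P.
  Insert 2 (step 1): P = [2];  Q = [1]
  Insert 5 (step 2): P = [2, 5];  Q = [1, 2]
  Insert 6 (step 3): P = [2, 5, 6];  Q = [1, 2, 3]
  Insert 1 (step 4): P = [1, 5, 6] / [2];  Q = [1, 2, 3] / [4]
  Insert 3 (step 5): P = [1, 3, 6] / [2, 5];  Q = [1, 2, 3] / [4, 5]
  Insert 4 (step 6): P = [1, 3, 4] / [2, 5, 6];  Q = [1, 2, 3] / [4, 5, 6]
Final shape: (3, 3).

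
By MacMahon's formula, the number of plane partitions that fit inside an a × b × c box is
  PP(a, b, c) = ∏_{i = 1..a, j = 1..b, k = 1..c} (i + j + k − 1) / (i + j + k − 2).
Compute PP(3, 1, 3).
PP(3, 1, 3) = 20

Evaluate the triple product over i = 1..3, j = 1..1, k = 1..3. The factors are (2/1) · (3/2) · (4/3) · (3/2) · (4/3) · (5/4) · (4/3) · (5/4) · … (9 factors total). The numerators and denominators telescope so the product is an integer; carrying out the multiplication exactly gives PP(3, 1, 3) = 20.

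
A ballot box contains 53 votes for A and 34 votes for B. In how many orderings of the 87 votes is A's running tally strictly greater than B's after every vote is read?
Strict-lead orderings = 364725463025635926088770

Total orderings of the 87 votes with 53 for A: C(87, 53) = 1670058699117385556301210. By the Bertrand ballot formula (Cycle Lemma / reflection principle), the number of orderings in which A is strictly ahead of B throughout is (p − q)/(p + q) · C(p + q, p) = (53 − 34)/(53 + 34) · 1670058699117385556301210 = 364725463025635926088770.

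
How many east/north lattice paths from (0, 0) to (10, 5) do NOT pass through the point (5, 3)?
Number of paths = 1827

Total paths from (0, 0) to (10, 5): C(15, 10) = 3003. Paths through (5, 3): (paths (0, 0) → (5, 3)) × (paths (5, 3) → (10, 5)) = C(8, 5) · C(7, 5) = 56 · 21 = 1176. Avoidance count = 3003 − 1176 = 1827.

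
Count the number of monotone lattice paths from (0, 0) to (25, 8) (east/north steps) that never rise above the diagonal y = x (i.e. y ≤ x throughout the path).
Number of paths = 9612108

By the reflection principle (André's argument), the number of monotone paths to (25, 8) with n ≤ m that never go above y = x is C(33, 25) − C(33, 26) = 13884156 − 4272048 = 9612108.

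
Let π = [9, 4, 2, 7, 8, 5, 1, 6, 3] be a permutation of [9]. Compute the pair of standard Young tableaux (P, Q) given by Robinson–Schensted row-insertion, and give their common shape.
P = [1, 3, 6] / [2, 5, 8] / [4, 7] / [9];  Q = [1, 4, 5] / [2, 6, 8] / [3, 9] / [7];  common shape = (3, 3, 2, 1)

Row-insert the values π_1, π_2, … into P one at a time, bumping the leftmost entry strictly greater than the inserted value down to the next row. The recording tableau Q records, in position (i, j), the step at which that cell was added to P.
  Insert 9 (step 1): P = [9];  Q = [1]
  Insert 4 (step 2): P = [4] / [9];  Q = [1] / [2]
  Insert 2 (step 3): P = [2] / [4] / [9];  Q = [1] / [2] / [3]
  Insert 7 (step 4): P = [2, 7] / [4] / [9];  Q = [1, 4] / [2] / [3]
  Insert 8 (step 5): P = [2, 7, 8] / [4] / [9];  Q = [1, 4, 5] / [2] / [3]
  Insert 5 (step 6): P = [2, 5, 8] / [4, 7] / [9];  Q = [1, 4, 5] / [2, 6] / [3]
  Insert 1 (step 7): P = [1, 5, 8] / [2, 7] / [4] / [9];  Q = [1, 4, 5] / [2, 6] / [3] / [7]
  Insert 6 (step 8): P = [1, 5, 6] / [2, 7, 8] / [4] / [9];  Q = [1, 4, 5] / [2, 6, 8] / [3] / [7]
  Insert 3 (step 9): P = [1, 3, 6] / [2, 5, 8] / [4, 7] / [9];  Q = [1, 4, 5] / [2, 6, 8] / [3, 9] / [7]
Final shape: (3, 3, 2, 1).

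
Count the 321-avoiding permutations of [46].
C_46 = 8740328711533173390046320

These 321-avoiding permutations are counted by the Catalan number C_n = (1/(n + 1)) · C(2n, n). For n = 46: C_46 = (1/47) · C(92, 46) = 410795449442059149332177040/47 = 8740328711533173390046320.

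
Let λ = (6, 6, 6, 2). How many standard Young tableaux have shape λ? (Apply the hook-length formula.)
# SYT of shape (6, 6, 6, 2) = 6928350

Hook-length formula: f^λ = n! / Π hook(c), product over all cells c of the Young diagram. For λ = (6, 6, 6, 2), n = 20 boxes. Hook lengths by row (left-to-right, top-to-bottom): [9, 8, 6, 5, 4, 3]; [8, 7, 5, 4, 3, 2]; [7, 6, 4, 3, 2, 1]; [2, 1]. Product of hooks = 351151718400. So f^λ = 20! / 351151718400 = 2432902008176640000 / 351151718400 = 6928350.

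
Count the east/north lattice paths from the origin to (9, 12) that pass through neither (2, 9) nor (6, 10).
Number of paths = 210000

Inclusion–exclusion. Total paths: C(21, 9) = 293930. Through P₁: C(11, 2)·C(10, 7) = 6600. Through P₂: C(16, 6)·C(5, 3) = 80080. Since P₁ is strictly southwest of P₂, a monotone path through both must visit P₁ then P₂; paths through both = C(11, 2)·C(5, 4)·C(5, 3) = 2750. Avoid both = 293930 − 6600 − 80080 + 2750 = 210000.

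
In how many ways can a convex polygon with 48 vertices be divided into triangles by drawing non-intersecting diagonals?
C_46 = 8740328711533173390046320

These polygon triangulations are counted by the Catalan number C_n = (1/(n + 1)) · C(2n, n). For n = 46: C_46 = (1/47) · C(92, 46) = 410795449442059149332177040/47 = 8740328711533173390046320.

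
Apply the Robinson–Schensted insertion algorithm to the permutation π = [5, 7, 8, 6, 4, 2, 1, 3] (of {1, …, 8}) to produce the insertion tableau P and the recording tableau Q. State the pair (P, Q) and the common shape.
P = [1, 3, 8] / [2, 6] / [4] / [5] / [7];  Q = [1, 2, 3] / [4, 8] / [5] / [6] / [7];  common shape = (3, 2, 1, 1, 1)

Row-insert the values π_1, π_2, … into P one at a time, bumping the leftmost entry strictly greater than the inserted value down to the next row. The recording tableau Q records, in position (i, j), the step at which that cell was added to P.
  Insert 5 (step 1): P = [5];  Q = [1]
  Insert 7 (step 2): P = [5, 7];  Q = [1, 2]
  Insert 8 (step 3): P = [5, 7, 8];  Q = [1, 2, 3]
  Insert 6 (step 4): P = [5, 6, 8] / [7];  Q = [1, 2, 3] / [4]
  Insert 4 (step 5): P = [4, 6, 8] / [5] / [7];  Q = [1, 2, 3] / [4] / [5]
  Insert 2 (step 6): P = [2, 6, 8] / [4] / [5] / [7];  Q = [1, 2, 3] / [4] / [5] / [6]
  Insert 1 (step 7): P = [1, 6, 8] / [2] / [4] / [5] / [7];  Q = [1, 2, 3] / [4] / [5] / [6] / [7]
  Insert 3 (step 8): P = [1, 3, 8] / [2, 6] / [4] / [5] / [7];  Q = [1, 2, 3] / [4, 8] / [5] / [6] / [7]
Final shape: (3, 2, 1, 1, 1).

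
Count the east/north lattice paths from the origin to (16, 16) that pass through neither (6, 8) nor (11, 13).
Number of paths = 372269388

Inclusion–exclusion. Total paths: C(32, 16) = 601080390. Through P₁: C(14, 6)·C(18, 10) = 131405274. Through P₂: C(24, 11)·C(8, 5) = 139784064. Since P₁ is strictly southwest of P₂, a monotone path through both must visit P₁ then P₂; paths through both = C(14, 6)·C(10, 5)·C(8, 5) = 42378336. Avoid both = 601080390 − 131405274 − 139784064 + 42378336 = 372269388.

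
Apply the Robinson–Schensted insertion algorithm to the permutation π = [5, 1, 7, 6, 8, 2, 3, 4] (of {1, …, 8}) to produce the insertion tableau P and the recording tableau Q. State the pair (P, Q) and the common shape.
P = [1, 2, 3, 4] / [5, 6, 8] / [7];  Q = [1, 3, 5, 8] / [2, 4, 7] / [6];  common shape = (4, 3, 1)

Row-insert the values π_1, π_2, … into P one at a time, bumping the leftmost entry strictly greater than the inserted value down to the next row. The recording tableau Q records, in position (i, j), the step at which that cell was added to P.
  Insert 5 (step 1): P = [5];  Q = [1]
  Insert 1 (step 2): P = [1] / [5];  Q = [1] / [2]
  Insert 7 (step 3): P = [1, 7] / [5];  Q = [1, 3] / [2]
  Insert 6 (step 4): P = [1, 6] / [5, 7];  Q = [1, 3] / [2, 4]
  Insert 8 (step 5): P = [1, 6, 8] / [5, 7];  Q = [1, 3, 5] / [2, 4]
  Insert 2 (step 6): P = [1, 2, 8] / [5, 6] / [7];  Q = [1, 3, 5] / [2, 4] / [6]
  Insert 3 (step 7): P = [1, 2, 3] / [5, 6, 8] / [7];  Q = [1, 3, 5] / [2, 4, 7] / [6]
  Insert 4 (step 8): P = [1, 2, 3, 4] / [5, 6, 8] / [7];  Q = [1, 3, 5, 8] / [2, 4, 7] / [6]
Final shape: (4, 3, 1).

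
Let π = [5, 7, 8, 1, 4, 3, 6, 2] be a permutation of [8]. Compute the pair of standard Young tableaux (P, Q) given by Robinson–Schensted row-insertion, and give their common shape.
P = [1, 2, 6] / [3, 7, 8] / [4] / [5];  Q = [1, 2, 3] / [4, 5, 7] / [6] / [8];  common shape = (3, 3, 1, 1)

Row-insert the values π_1, π_2, … into P one at a time, bumping the leftmost entry strictly greater than the inserted value down to the next row. The recording tableau Q records, in position (i, j), the step at which that cell was added to P.
  Insert 5 (step 1): P = [5];  Q = [1]
  Insert 7 (step 2): P = [5, 7];  Q = [1, 2]
  Insert 8 (step 3): P = [5, 7, 8];  Q = [1, 2, 3]
  Insert 1 (step 4): P = [1, 7, 8] / [5];  Q = [1, 2, 3] / [4]
  Insert 4 (step 5): P = [1, 4, 8] / [5, 7];  Q = [1, 2, 3] / [4, 5]
  Insert 3 (step 6): P = [1, 3, 8] / [4, 7] / [5];  Q = [1, 2, 3] / [4, 5] / [6]
  Insert 6 (step 7): P = [1, 3, 6] / [4, 7, 8] / [5];  Q = [1, 2, 3] / [4, 5, 7] / [6]
  Insert 2 (step 8): P = [1, 2, 6] / [3, 7, 8] / [4] / [5];  Q = [1, 2, 3] / [4, 5, 7] / [6] / [8]
Final shape: (3, 3, 1, 1).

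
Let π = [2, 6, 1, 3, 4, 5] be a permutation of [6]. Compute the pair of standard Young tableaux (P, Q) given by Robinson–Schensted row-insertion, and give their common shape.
P = [1, 3, 4, 5] / [2, 6];  Q = [1, 2, 5, 6] / [3, 4];  common shape = (4, 2)

Row-insert the values π_1, π_2, … into P one at a time, bumping the leftmost entry strictly greater than the inserted value down to the next row. The recording tableau Q records, in position (i, j), the step at which that cell was added to P.
  Insert 2 (step 1): P = [2];  Q = [1]
  Insert 6 (step 2): P = [2, 6];  Q = [1, 2]
  Insert 1 (step 3): P = [1, 6] / [2];  Q = [1, 2] / [3]
  Insert 3 (step 4): P = [1, 3] / [2, 6];  Q = [1, 2] / [3, 4]
  Insert 4 (step 5): P = [1, 3, 4] / [2, 6];  Q = [1, 2, 5] / [3, 4]
  Insert 5 (step 6): P = [1, 3, 4, 5] / [2, 6];  Q = [1, 2, 5, 6] / [3, 4]
Final shape: (4, 2).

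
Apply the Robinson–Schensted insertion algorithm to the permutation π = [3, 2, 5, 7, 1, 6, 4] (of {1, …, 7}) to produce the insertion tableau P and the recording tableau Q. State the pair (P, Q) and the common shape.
P = [1, 4, 6] / [2, 5] / [3, 7];  Q = [1, 3, 4] / [2, 6] / [5, 7];  common shape = (3, 2, 2)

Row-insert the values π_1, π_2, … into P one at a time, bumping the leftmost entry strictly greater than the inserted value down to the next row. The recording tableau Q records, in position (i, j), the step at which that cell was added to P.
  Insert 3 (step 1): P = [3];  Q = [1]
  Insert 2 (step 2): P = [2] / [3];  Q = [1] / [2]
  Insert 5 (step 3): P = [2, 5] / [3];  Q = [1, 3] / [2]
  Insert 7 (step 4): P = [2, 5, 7] / [3];  Q = [1, 3, 4] / [2]
  Insert 1 (step 5): P = [1, 5, 7] / [2] / [3];  Q = [1, 3, 4] / [2] / [5]
  Insert 6 (step 6): P = [1, 5, 6] / [2, 7] / [3];  Q = [1, 3, 4] / [2, 6] / [5]
  Insert 4 (step 7): P = [1, 4, 6] / [2, 5] / [3, 7];  Q = [1, 3, 4] / [2, 6] / [5, 7]
Final shape: (3, 2, 2).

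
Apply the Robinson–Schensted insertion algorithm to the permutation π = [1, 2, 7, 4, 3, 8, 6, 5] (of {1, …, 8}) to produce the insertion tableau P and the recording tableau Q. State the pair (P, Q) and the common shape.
P = [1, 2, 3, 5] / [4, 6] / [7, 8];  Q = [1, 2, 3, 6] / [4, 7] / [5, 8];  common shape = (4, 2, 2)

Row-insert the values π_1, π_2, … into P one at a time, bumping the leftmost entry strictly greater than the inserted value down to the next row. The recording tableau Q records, in position (i, j), the step at which that cell was added to P.
  Insert 1 (step 1): P = [1];  Q = [1]
  Insert 2 (step 2): P = [1, 2];  Q = [1, 2]
  Insert 7 (step 3): P = [1, 2, 7];  Q = [1, 2, 3]
  Insert 4 (step 4): P = [1, 2, 4] / [7];  Q = [1, 2, 3] / [4]
  Insert 3 (step 5): P = [1, 2, 3] / [4] / [7];  Q = [1, 2, 3] / [4] / [5]
  Insert 8 (step 6): P = [1, 2, 3, 8] / [4] / [7];  Q = [1, 2, 3, 6] / [4] / [5]
  Insert 6 (step 7): P = [1, 2, 3, 6] / [4, 8] / [7];  Q = [1, 2, 3, 6] / [4, 7] / [5]
  Insert 5 (step 8): P = [1, 2, 3, 5] / [4, 6] / [7, 8];  Q = [1, 2, 3, 6] / [4, 7] / [5, 8]
Final shape: (4, 2, 2).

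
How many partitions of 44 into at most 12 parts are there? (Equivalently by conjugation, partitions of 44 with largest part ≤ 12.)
p(44, parts ≤ 12) = 42333

Use the recurrence p(n, m) = p(n, m−1) + p(n−m, m): either the largest part is < m (count p(n, m−1)) or the largest part is exactly m (remove one copy of m, count p(n−m, m)). With p(0, ·) = 1 this gives p(44, parts ≤ 12) = 42333. (By conjugating Young diagrams, this also counts partitions of 44 into at most 12 parts.)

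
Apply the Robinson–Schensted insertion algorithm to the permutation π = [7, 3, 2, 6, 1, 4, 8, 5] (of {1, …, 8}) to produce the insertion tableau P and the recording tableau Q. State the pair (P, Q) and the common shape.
P = [1, 4, 5] / [2, 6, 8] / [3] / [7];  Q = [1, 4, 7] / [2, 6, 8] / [3] / [5];  common shape = (3, 3, 1, 1)

Row-insert the values π_1, π_2, … into P one at a time, bumping the leftmost entry strictly greater than the inserted value down to the next row. The recording tableau Q records, in position (i, j), the step at which that cell was added to P.
  Insert 7 (step 1): P = [7];  Q = [1]
  Insert 3 (step 2): P = [3] / [7];  Q = [1] / [2]
  Insert 2 (step 3): P = [2] / [3] / [7];  Q = [1] / [2] / [3]
  Insert 6 (step 4): P = [2, 6] / [3] / [7];  Q = [1, 4] / [2] / [3]
  Insert 1 (step 5): P = [1, 6] / [2] / [3] / [7];  Q = [1, 4] / [2] / [3] / [5]
  Insert 4 (step 6): P = [1, 4] / [2, 6] / [3] / [7];  Q = [1, 4] / [2, 6] / [3] / [5]
  Insert 8 (step 7): P = [1, 4, 8] / [2, 6] / [3] / [7];  Q = [1, 4, 7] / [2, 6] / [3] / [5]
  Insert 5 (step 8): P = [1, 4, 5] / [2, 6, 8] / [3] / [7];  Q = [1, 4, 7] / [2, 6, 8] / [3] / [5]
Final shape: (3, 3, 1, 1).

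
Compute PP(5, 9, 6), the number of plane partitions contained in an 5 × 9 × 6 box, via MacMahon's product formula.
PP(5, 9, 6) = 72261531710368

Evaluate the triple product over i = 1..5, j = 1..9, k = 1..6. The factors are (2/1) · (3/2) · (4/3) · (5/4) · (6/5) · (7/6) · (3/2) · (4/3) · … (270 factors total). The numerators and denominators telescope so the product is an integer; carrying out the multiplication exactly gives PP(5, 9, 6) = 72261531710368.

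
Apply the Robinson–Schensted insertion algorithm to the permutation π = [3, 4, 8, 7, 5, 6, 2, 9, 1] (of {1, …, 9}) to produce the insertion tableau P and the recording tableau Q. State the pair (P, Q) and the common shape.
P = [1, 4, 5, 6, 9] / [2] / [3] / [7] / [8];  Q = [1, 2, 3, 6, 8] / [4] / [5] / [7] / [9];  common shape = (5, 1, 1, 1, 1)

Row-insert the values π_1, π_2, … into P one at a time, bumping the leftmost entry strictly greater than the inserted value down to the next row. The recording tableau Q records, in position (i, j), the step at which that cell was added to P.
  Insert 3 (step 1): P = [3];  Q = [1]
  Insert 4 (step 2): P = [3, 4];  Q = [1, 2]
  Insert 8 (step 3): P = [3, 4, 8];  Q = [1, 2, 3]
  Insert 7 (step 4): P = [3, 4, 7] / [8];  Q = [1, 2, 3] / [4]
  Insert 5 (step 5): P = [3, 4, 5] / [7] / [8];  Q = [1, 2, 3] / [4] / [5]
  Insert 6 (step 6): P = [3, 4, 5, 6] / [7] / [8];  Q = [1, 2, 3, 6] / [4] / [5]
  Insert 2 (step 7): P = [2, 4, 5, 6] / [3] / [7] / [8];  Q = [1, 2, 3, 6] / [4] / [5] / [7]
  Insert 9 (step 8): P = [2, 4, 5, 6, 9] / [3] / [7] / [8];  Q = [1, 2, 3, 6, 8] / [4] / [5] / [7]
  Insert 1 (step 9): P = [1, 4, 5, 6, 9] / [2] / [3] / [7] / [8];  Q = [1, 2, 3, 6, 8] / [4] / [5] / [7] / [9]
Final shape: (5, 1, 1, 1, 1).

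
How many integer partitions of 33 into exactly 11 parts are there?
p(33, 11 parts) = 863

Partitions of n into exactly k parts are in bijection with partitions of n − k into at most k parts (subtract 1 from each part). So p(33, exactly 11) = p(22, parts ≤ 11). Computing via the recurrence p(m, j) = p(m, j−1) + p(m−j, j) gives 863.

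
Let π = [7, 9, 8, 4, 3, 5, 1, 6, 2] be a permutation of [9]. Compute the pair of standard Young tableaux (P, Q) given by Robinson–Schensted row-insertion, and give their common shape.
P = [1, 2, 6] / [3, 5] / [4, 8] / [7] / [9];  Q = [1, 2, 8] / [3, 6] / [4, 9] / [5] / [7];  common shape = (3, 2, 2, 1, 1)

Row-insert the values π_1, π_2, … into P one at a time, bumping the leftmost entry strictly greater than the inserted value down to the next row. The recording tableau Q records, in position (i, j), the step at which that cell was added to P.
  Insert 7 (step 1): P = [7];  Q = [1]
  Insert 9 (step 2): P = [7, 9];  Q = [1, 2]
  Insert 8 (step 3): P = [7, 8] / [9];  Q = [1, 2] / [3]
  Insert 4 (step 4): P = [4, 8] / [7] / [9];  Q = [1, 2] / [3] / [4]
  Insert 3 (step 5): P = [3, 8] / [4] / [7] / [9];  Q = [1, 2] / [3] / [4] / [5]
  Insert 5 (step 6): P = [3, 5] / [4, 8] / [7] / [9];  Q = [1, 2] / [3, 6] / [4] / [5]
  Insert 1 (step 7): P = [1, 5] / [3, 8] / [4] / [7] / [9];  Q = [1, 2] / [3, 6] / [4] / [5] / [7]
  Insert 6 (step 8): P = [1, 5, 6] / [3, 8] / [4] / [7] / [9];  Q = [1, 2, 8] / [3, 6] / [4] / [5] / [7]
  Insert 2 (step 9): P = [1, 2, 6] / [3, 5] / [4, 8] / [7] / [9];  Q = [1, 2, 8] / [3, 6] / [4, 9] / [5] / [7]
Final shape: (3, 2, 2, 1, 1).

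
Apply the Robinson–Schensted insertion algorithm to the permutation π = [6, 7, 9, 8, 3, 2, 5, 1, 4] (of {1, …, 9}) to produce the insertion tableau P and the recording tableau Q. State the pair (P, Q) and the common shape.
P = [1, 4, 8] / [2, 5] / [3, 7] / [6] / [9];  Q = [1, 2, 3] / [4, 7] / [5, 9] / [6] / [8];  common shape = (3, 2, 2, 1, 1)

Row-insert the values π_1, π_2, … into P one at a time, bumping the leftmost entry strictly greater than the inserted value down to the next row. The recording tableau Q records, in position (i, j), the step at which that cell was added to P.
  Insert 6 (step 1): P = [6];  Q = [1]
  Insert 7 (step 2): P = [6, 7];  Q = [1, 2]
  Insert 9 (step 3): P = [6, 7, 9];  Q = [1, 2, 3]
  Insert 8 (step 4): P = [6, 7, 8] / [9];  Q = [1, 2, 3] / [4]
  Insert 3 (step 5): P = [3, 7, 8] / [6] / [9];  Q = [1, 2, 3] / [4] / [5]
  Insert 2 (step 6): P = [2, 7, 8] / [3] / [6] / [9];  Q = [1, 2, 3] / [4] / [5] / [6]
  Insert 5 (step 7): P = [2, 5, 8] / [3, 7] / [6] / [9];  Q = [1, 2, 3] / [4, 7] / [5] / [6]
  Insert 1 (step 8): P = [1, 5, 8] / [2, 7] / [3] / [6] / [9];  Q = [1, 2, 3] / [4, 7] / [5] / [6] / [8]
  Insert 4 (step 9): P = [1, 4, 8] / [2, 5] / [3, 7] / [6] / [9];  Q = [1, 2, 3] / [4, 7] / [5, 9] / [6] / [8]
Final shape: (3, 2, 2, 1, 1).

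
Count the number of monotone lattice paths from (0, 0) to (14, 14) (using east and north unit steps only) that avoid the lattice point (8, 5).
Number of paths = 33675165

Total paths from (0, 0) to (14, 14): C(28, 14) = 40116600. Paths through (8, 5): (paths (0, 0) → (8, 5)) × (paths (8, 5) → (14, 14)) = C(13, 8) · C(15, 6) = 1287 · 5005 = 6441435. Avoidance count = 40116600 − 6441435 = 33675165.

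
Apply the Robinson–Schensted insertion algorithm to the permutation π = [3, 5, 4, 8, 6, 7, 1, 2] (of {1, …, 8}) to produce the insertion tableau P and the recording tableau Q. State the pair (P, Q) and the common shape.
P = [1, 2, 6, 7] / [3, 4] / [5, 8];  Q = [1, 2, 4, 6] / [3, 5] / [7, 8];  common shape = (4, 2, 2)

Row-insert the values π_1, π_2, … into P one at a time, bumping the leftmost entry strictly greater than the inserted value down to the next row. The recording tableau Q records, in position (i, j), the step at which that cell was added to P.
  Insert 3 (step 1): P = [3];  Q = [1]
  Insert 5 (step 2): P = [3, 5];  Q = [1, 2]
  Insert 4 (step 3): P = [3, 4] / [5];  Q = [1, 2] / [3]
  Insert 8 (step 4): P = [3, 4, 8] / [5];  Q = [1, 2, 4] / [3]
  Insert 6 (step 5): P = [3, 4, 6] / [5, 8];  Q = [1, 2, 4] / [3, 5]
  Insert 7 (step 6): P = [3, 4, 6, 7] / [5, 8];  Q = [1, 2, 4, 6] / [3, 5]
  Insert 1 (step 7): P = [1, 4, 6, 7] / [3, 8] / [5];  Q = [1, 2, 4, 6] / [3, 5] / [7]
  Insert 2 (step 8): P = [1, 2, 6, 7] / [3, 4] / [5, 8];  Q = [1, 2, 4, 6] / [3, 5] / [7, 8]
Final shape: (4, 2, 2).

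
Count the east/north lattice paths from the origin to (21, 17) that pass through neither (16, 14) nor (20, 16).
Number of paths = 10384409610

Inclusion–exclusion. Total paths: C(38, 21) = 28781143380. Through P₁: C(30, 16)·C(8, 5) = 8143669800. Through P₂: C(36, 20)·C(2, 1) = 14615744220. Since P₁ is strictly southwest of P₂, a monotone path through both must visit P₁ then P₂; paths through both = C(30, 16)·C(6, 4)·C(2, 1) = 4362680250. Avoid both = 28781143380 − 8143669800 − 14615744220 + 4362680250 = 10384409610.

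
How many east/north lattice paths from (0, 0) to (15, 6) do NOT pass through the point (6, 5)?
Number of paths = 49644

Total paths from (0, 0) to (15, 6): C(21, 15) = 54264. Paths through (6, 5): (paths (0, 0) → (6, 5)) × (paths (6, 5) → (15, 6)) = C(11, 6) · C(10, 9) = 462 · 10 = 4620. Avoidance count = 54264 − 4620 = 49644.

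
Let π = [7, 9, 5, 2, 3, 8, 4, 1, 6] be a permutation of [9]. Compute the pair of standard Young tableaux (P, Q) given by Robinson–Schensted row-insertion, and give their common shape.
P = [1, 3, 4, 6] / [2, 8] / [5, 9] / [7];  Q = [1, 2, 6, 9] / [3, 5] / [4, 7] / [8];  common shape = (4, 2, 2, 1)

Row-insert the values π_1, π_2, … into P one at a time, bumping the leftmost entry strictly greater than the inserted value down to the next row. The recording tableau Q records, in position (i, j), the step at which that cell was added to P.
  Insert 7 (step 1): P = [7];  Q = [1]
  Insert 9 (step 2): P = [7, 9];  Q = [1, 2]
  Insert 5 (step 3): P = [5, 9] / [7];  Q = [1, 2] / [3]
  Insert 2 (step 4): P = [2, 9] / [5] / [7];  Q = [1, 2] / [3] / [4]
  Insert 3 (step 5): P = [2, 3] / [5, 9] / [7];  Q = [1, 2] / [3, 5] / [4]
  Insert 8 (step 6): P = [2, 3, 8] / [5, 9] / [7];  Q = [1, 2, 6] / [3, 5] / [4]
  Insert 4 (step 7): P = [2, 3, 4] / [5, 8] / [7, 9];  Q = [1, 2, 6] / [3, 5] / [4, 7]
  Insert 1 (step 8): P = [1, 3, 4] / [2, 8] / [5, 9] / [7];  Q = [1, 2, 6] / [3, 5] / [4, 7] / [8]
  Insert 6 (step 9): P = [1, 3, 4, 6] / [2, 8] / [5, 9] / [7];  Q = [1, 2, 6, 9] / [3, 5] / [4, 7] / [8]
Final shape: (4, 2, 2, 1).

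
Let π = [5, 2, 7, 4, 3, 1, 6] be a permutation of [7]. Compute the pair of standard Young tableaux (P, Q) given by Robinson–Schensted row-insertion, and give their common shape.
P = [1, 3, 6] / [2, 7] / [4] / [5];  Q = [1, 3, 7] / [2, 4] / [5] / [6];  common shape = (3, 2, 1, 1)

Row-insert the values π_1, π_2, … into P one at a time, bumping the leftmost entry strictly greater than the inserted value down to the next row. The recording tableau Q records, in position (i, j), the step at which that cell was added to P.
  Insert 5 (step 1): P = [5];  Q = [1]
  Insert 2 (step 2): P = [2] / [5];  Q = [1] / [2]
  Insert 7 (step 3): P = [2, 7] / [5];  Q = [1, 3] / [2]
  Insert 4 (step 4): P = [2, 4] / [5, 7];  Q = [1, 3] / [2, 4]
  Insert 3 (step 5): P = [2, 3] / [4, 7] / [5];  Q = [1, 3] / [2, 4] / [5]
  Insert 1 (step 6): P = [1, 3] / [2, 7] / [4] / [5];  Q = [1, 3] / [2, 4] / [5] / [6]
  Insert 6 (step 7): P = [1, 3, 6] / [2, 7] / [4] / [5];  Q = [1, 3, 7] / [2, 4] / [5] / [6]
Final shape: (3, 2, 1, 1).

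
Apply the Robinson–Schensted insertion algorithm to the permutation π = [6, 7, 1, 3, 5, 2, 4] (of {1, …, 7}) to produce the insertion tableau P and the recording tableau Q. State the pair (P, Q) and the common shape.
P = [1, 2, 4] / [3, 5] / [6, 7];  Q = [1, 2, 5] / [3, 4] / [6, 7];  common shape = (3, 2, 2)

Row-insert the values π_1, π_2, … into P one at a time, bumping the leftmost entry strictly greater than the inserted value down to the next row. The recording tableau Q records, in position (i, j), the step at which that cell was added to P.
  Insert 6 (step 1): P = [6];  Q = [1]
  Insert 7 (step 2): P = [6, 7];  Q = [1, 2]
  Insert 1 (step 3): P = [1, 7] / [6];  Q = [1, 2] / [3]
  Insert 3 (step 4): P = [1, 3] / [6, 7];  Q = [1, 2] / [3, 4]
  Insert 5 (step 5): P = [1, 3, 5] / [6, 7];  Q = [1, 2, 5] / [3, 4]
  Insert 2 (step 6): P = [1, 2, 5] / [3, 7] / [6];  Q = [1, 2, 5] / [3, 4] / [6]
  Insert 4 (step 7): P = [1, 2, 4] / [3, 5] / [6, 7];  Q = [1, 2, 5] / [3, 4] / [6, 7]
Final shape: (3, 2, 2).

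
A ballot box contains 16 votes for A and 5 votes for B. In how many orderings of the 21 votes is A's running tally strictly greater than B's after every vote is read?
Strict-lead orderings = 10659

Total orderings of the 21 votes with 16 for A: C(21, 16) = 20349. By the Bertrand ballot formula (Cycle Lemma / reflection principle), the number of orderings in which A is strictly ahead of B throughout is (p − q)/(p + q) · C(p + q, p) = (16 − 5)/(16 + 5) · 20349 = 10659.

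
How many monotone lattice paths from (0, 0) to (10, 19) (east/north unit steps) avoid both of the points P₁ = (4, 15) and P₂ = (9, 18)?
Number of paths = 10276512

Inclusion–exclusion. Total paths: C(29, 10) = 20030010. Through P₁: C(19, 4)·C(10, 6) = 813960. Through P₂: C(27, 9)·C(2, 1) = 9373650. Since P₁ is strictly southwest of P₂, a monotone path through both must visit P₁ then P₂; paths through both = C(19, 4)·C(8, 5)·C(2, 1) = 434112. Avoid both = 20030010 − 813960 − 9373650 + 434112 = 10276512.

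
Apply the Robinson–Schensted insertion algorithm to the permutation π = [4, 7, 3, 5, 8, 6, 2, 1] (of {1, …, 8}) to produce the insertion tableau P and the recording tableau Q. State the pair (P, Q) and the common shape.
P = [1, 5, 6] / [2, 7, 8] / [3] / [4];  Q = [1, 2, 5] / [3, 4, 6] / [7] / [8];  common shape = (3, 3, 1, 1)

Row-insert the values π_1, π_2, … into P one at a time, bumping the leftmost entry strictly greater than the inserted value down to the next row. The recording tableau Q records, in position (i, j), the step at which that cell was added to P.
  Insert 4 (step 1): P = [4];  Q = [1]
  Insert 7 (step 2): P = [4, 7];  Q = [1, 2]
  Insert 3 (step 3): P = [3, 7] / [4];  Q = [1, 2] / [3]
  Insert 5 (step 4): P = [3, 5] / [4, 7];  Q = [1, 2] / [3, 4]
  Insert 8 (step 5): P = [3, 5, 8] / [4, 7];  Q = [1, 2, 5] / [3, 4]
  Insert 6 (step 6): P = [3, 5, 6] / [4, 7, 8];  Q = [1, 2, 5] / [3, 4, 6]
  Insert 2 (step 7): P = [2, 5, 6] / [3, 7, 8] / [4];  Q = [1, 2, 5] / [3, 4, 6] / [7]
  Insert 1 (step 8): P = [1, 5, 6] / [2, 7, 8] / [3] / [4];  Q = [1, 2, 5] / [3, 4, 6] / [7] / [8]
Final shape: (3, 3, 1, 1).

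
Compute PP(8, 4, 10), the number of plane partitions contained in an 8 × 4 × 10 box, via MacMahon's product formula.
PP(8, 4, 10) = 1268665346776464

Evaluate the triple product over i = 1..8, j = 1..4, k = 1..10. The factors are (2/1) · (3/2) · (4/3) · (5/4) · (6/5) · (7/6) · (8/7) · (9/8) · … (320 factors total). The numerators and denominators telescope so the product is an integer; carrying out the multiplication exactly gives PP(8, 4, 10) = 1268665346776464.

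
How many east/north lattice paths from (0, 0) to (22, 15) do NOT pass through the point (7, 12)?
Number of paths = 9323083152

Total paths from (0, 0) to (22, 15): C(37, 22) = 9364199760. Paths through (7, 12): (paths (0, 0) → (7, 12)) × (paths (7, 12) → (22, 15)) = C(19, 7) · C(18, 15) = 50388 · 816 = 41116608. Avoidance count = 9364199760 − 41116608 = 9323083152.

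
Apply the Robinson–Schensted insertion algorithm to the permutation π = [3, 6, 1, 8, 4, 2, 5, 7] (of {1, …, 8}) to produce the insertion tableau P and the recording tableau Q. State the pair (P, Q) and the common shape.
P = [1, 2, 5, 7] / [3, 4, 8] / [6];  Q = [1, 2, 4, 8] / [3, 5, 7] / [6];  common shape = (4, 3, 1)

Row-insert the values π_1, π_2, … into P one at a time, bumping the leftmost entry strictly greater than the inserted value down to the next row. The recording tableau Q records, in position (i, j), the step at which that cell was added to P.
  Insert 3 (step 1): P = [3];  Q = [1]
  Insert 6 (step 2): P = [3, 6];  Q = [1, 2]
  Insert 1 (step 3): P = [1, 6] / [3];  Q = [1, 2] / [3]
  Insert 8 (step 4): P = [1, 6, 8] / [3];  Q = [1, 2, 4] / [3]
  Insert 4 (step 5): P = [1, 4, 8] / [3, 6];  Q = [1, 2, 4] / [3, 5]
  Insert 2 (step 6): P = [1, 2, 8] / [3, 4] / [6];  Q = [1, 2, 4] / [3, 5] / [6]
  Insert 5 (step 7): P = [1, 2, 5] / [3, 4, 8] / [6];  Q = [1, 2, 4] / [3, 5, 7] / [6]
  Insert 7 (step 8): P = [1, 2, 5, 7] / [3, 4, 8] / [6];  Q = [1, 2, 4, 8] / [3, 5, 7] / [6]
Final shape: (4, 3, 1).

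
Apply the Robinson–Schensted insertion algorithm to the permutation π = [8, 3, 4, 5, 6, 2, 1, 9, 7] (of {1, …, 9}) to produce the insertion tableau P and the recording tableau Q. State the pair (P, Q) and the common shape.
P = [1, 4, 5, 6, 7] / [2, 9] / [3] / [8];  Q = [1, 3, 4, 5, 8] / [2, 9] / [6] / [7];  common shape = (5, 2, 1, 1)

Row-insert the values π_1, π_2, … into P one at a time, bumping the leftmost entry strictly greater than the inserted value down to the next row. The recording tableau Q records, in position (i, j), the step at which that cell was added to P.
  Insert 8 (step 1): P = [8];  Q = [1]
  Insert 3 (step 2): P = [3] / [8];  Q = [1] / [2]
  Insert 4 (step 3): P = [3, 4] / [8];  Q = [1, 3] / [2]
  Insert 5 (step 4): P = [3, 4, 5] / [8];  Q = [1, 3, 4] / [2]
  Insert 6 (step 5): P = [3, 4, 5, 6] / [8];  Q = [1, 3, 4, 5] / [2]
  Insert 2 (step 6): P = [2, 4, 5, 6] / [3] / [8];  Q = [1, 3, 4, 5] / [2] / [6]
  Insert 1 (step 7): P = [1, 4, 5, 6] / [2] / [3] / [8];  Q = [1, 3, 4, 5] / [2] / [6] / [7]
  Insert 9 (step 8): P = [1, 4, 5, 6, 9] / [2] / [3] / [8];  Q = [1, 3, 4, 5, 8] / [2] / [6] / [7]
  Insert 7 (step 9): P = [1, 4, 5, 6, 7] / [2, 9] / [3] / [8];  Q = [1, 3, 4, 5, 8] / [2, 9] / [6] / [7]
Final shape: (5, 2, 1, 1).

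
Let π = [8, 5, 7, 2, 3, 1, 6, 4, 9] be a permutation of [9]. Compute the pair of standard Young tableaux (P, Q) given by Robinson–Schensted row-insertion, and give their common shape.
P = [1, 3, 4, 9] / [2, 6] / [5, 7] / [8];  Q = [1, 3, 7, 9] / [2, 5] / [4, 8] / [6];  common shape = (4, 2, 2, 1)

Row-insert the values π_1, π_2, … into P one at a time, bumping the leftmost entry strictly greater than the inserted value down to the next row. The recording tableau Q records, in position (i, j), the step at which that cell was added to P.
  Insert 8 (step 1): P = [8];  Q = [1]
  Insert 5 (step 2): P = [5] / [8];  Q = [1] / [2]
  Insert 7 (step 3): P = [5, 7] / [8];  Q = [1, 3] / [2]
  Insert 2 (step 4): P = [2, 7] / [5] / [8];  Q = [1, 3] / [2] / [4]
  Insert 3 (step 5): P = [2, 3] / [5, 7] / [8];  Q = [1, 3] / [2, 5] / [4]
  Insert 1 (step 6): P = [1, 3] / [2, 7] / [5] / [8];  Q = [1, 3] / [2, 5] / [4] / [6]
  Insert 6 (step 7): P = [1, 3, 6] / [2, 7] / [5] / [8];  Q = [1, 3, 7] / [2, 5] / [4] / [6]
  Insert 4 (step 8): P = [1, 3, 4] / [2, 6] / [5, 7] / [8];  Q = [1, 3, 7] / [2, 5] / [4, 8] / [6]
  Insert 9 (step 9): P = [1, 3, 4, 9] / [2, 6] / [5, 7] / [8];  Q = [1, 3, 7, 9] / [2, 5] / [4, 8] / [6]
Final shape: (4, 2, 2, 1).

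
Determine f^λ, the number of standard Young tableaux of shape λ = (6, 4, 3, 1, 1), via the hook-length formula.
# SYT of shape (6, 4, 3, 1, 1) = 231660

Hook-length formula: f^λ = n! / Π hook(c), product over all cells c of the Young diagram. For λ = (6, 4, 3, 1, 1), n = 15 boxes. Hook lengths by row (left-to-right, top-to-bottom): [10, 7, 6, 4, 2, 1]; [7, 4, 3, 1]; [5, 2, 1]; [2]; [1]. Product of hooks = 5644800. So f^λ = 15! / 5644800 = 1307674368000 / 5644800 = 231660.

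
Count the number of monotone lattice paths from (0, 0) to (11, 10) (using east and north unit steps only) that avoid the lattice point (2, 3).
Number of paths = 238316

Total paths from (0, 0) to (11, 10): C(21, 11) = 352716. Paths through (2, 3): (paths (0, 0) → (2, 3)) × (paths (2, 3) → (11, 10)) = C(5, 2) · C(16, 9) = 10 · 11440 = 114400. Avoidance count = 352716 − 114400 = 238316.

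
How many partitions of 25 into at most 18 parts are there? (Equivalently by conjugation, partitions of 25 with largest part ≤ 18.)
p(25, parts ≤ 18) = 1928

Use the recurrence p(n, m) = p(n, m−1) + p(n−m, m): either the largest part is < m (count p(n, m−1)) or the largest part is exactly m (remove one copy of m, count p(n−m, m)). With p(0, ·) = 1 this gives p(25, parts ≤ 18) = 1928. (By conjugating Young diagrams, this also counts partitions of 25 into at most 18 parts.)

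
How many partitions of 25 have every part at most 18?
p(25, parts ≤ 18) = 1928

Use the recurrence p(n, m) = p(n, m−1) + p(n−m, m): either the largest part is < m (count p(n, m−1)) or the largest part is exactly m (remove one copy of m, count p(n−m, m)). With p(0, ·) = 1 this gives p(25, parts ≤ 18) = 1928. (By conjugating Young diagrams, this also counts partitions of 25 into at most 18 parts.)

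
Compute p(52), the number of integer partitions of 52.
p(52) = 281589

Compute p(n) via the recurrence p(n, m) = p(n, m−1) + p(n−m, m), where p(n, m) counts partitions of n with all parts ≤ m and p(n) = p(n, n). The base cases are p(0, m) = 1 and p(n, 0) = 0 for n > 0. Filling the table yields p(52) = 281589. (Euler's pentagonal recurrence is an alternative.)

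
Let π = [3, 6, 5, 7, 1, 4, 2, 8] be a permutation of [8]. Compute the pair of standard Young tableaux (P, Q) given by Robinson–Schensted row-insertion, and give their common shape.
P = [1, 2, 7, 8] / [3, 4] / [5] / [6];  Q = [1, 2, 4, 8] / [3, 6] / [5] / [7];  common shape = (4, 2, 1, 1)

Row-insert the values π_1, π_2, … into P one at a time, bumping the leftmost entry strictly greater than the inserted value down to the next row. The recording tableau Q records, in position (i, j), the step at which that cell was added to P.
  Insert 3 (step 1): P = [3];  Q = [1]
  Insert 6 (step 2): P = [3, 6];  Q = [1, 2]
  Insert 5 (step 3): P = [3, 5] / [6];  Q = [1, 2] / [3]
  Insert 7 (step 4): P = [3, 5, 7] / [6];  Q = [1, 2, 4] / [3]
  Insert 1 (step 5): P = [1, 5, 7] / [3] / [6];  Q = [1, 2, 4] / [3] / [5]
  Insert 4 (step 6): P = [1, 4, 7] / [3, 5] / [6];  Q = [1, 2, 4] / [3, 6] / [5]
  Insert 2 (step 7): P = [1, 2, 7] / [3, 4] / [5] / [6];  Q = [1, 2, 4] / [3, 6] / [5] / [7]
  Insert 8 (step 8): P = [1, 2, 7, 8] / [3, 4] / [5] / [6];  Q = [1, 2, 4, 8] / [3, 6] / [5] / [7]
Final shape: (4, 2, 1, 1).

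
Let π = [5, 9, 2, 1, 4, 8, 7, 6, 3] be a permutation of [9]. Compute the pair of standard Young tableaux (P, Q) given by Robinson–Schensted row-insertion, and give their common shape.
P = [1, 3, 6] / [2, 4] / [5, 7] / [8] / [9];  Q = [1, 2, 6] / [3, 5] / [4, 7] / [8] / [9];  common shape = (3, 2, 2, 1, 1)

Row-insert the values π_1, π_2, … into P one at a time, bumping the leftmost entry strictly greater than the inserted value down to the next row. The recording tableau Q records, in position (i, j), the step at which that cell was added to P.
  Insert 5 (step 1): P = [5];  Q = [1]
  Insert 9 (step 2): P = [5, 9];  Q = [1, 2]
  Insert 2 (step 3): P = [2, 9] / [5];  Q = [1, 2] / [3]
  Insert 1 (step 4): P = [1, 9] / [2] / [5];  Q = [1, 2] / [3] / [4]
  Insert 4 (step 5): P = [1, 4] / [2, 9] / [5];  Q = [1, 2] / [3, 5] / [4]
  Insert 8 (step 6): P = [1, 4, 8] / [2, 9] / [5];  Q = [1, 2, 6] / [3, 5] / [4]
  Insert 7 (step 7): P = [1, 4, 7] / [2, 8] / [5, 9];  Q = [1, 2, 6] / [3, 5] / [4, 7]
  Insert 6 (step 8): P = [1, 4, 6] / [2, 7] / [5, 8] / [9];  Q = [1, 2, 6] / [3, 5] / [4, 7] / [8]
  Insert 3 (step 9): P = [1, 3, 6] / [2, 4] / [5, 7] / [8] / [9];  Q = [1, 2, 6] / [3, 5] / [4, 7] / [8] / [9]
Final shape: (3, 2, 2, 1, 1).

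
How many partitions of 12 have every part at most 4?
p(12, parts ≤ 4) = 34

Partitions of 12 with all parts ≤ 4: 4+4+4, 4+4+3+1, 4+4+2+2, 4+4+2+1+1, 4+4+1+1+1+1, 4+3+3+2, 4+3+3+1+1, 4+3+2+2+1, 4+3+2+1+1+1, 4+3+1+1+1+1+1, 4+2+2+2+2, 4+2+2+2+1+1, 4+2+2+1+1+1+1, 4+2+1+1+1+1+1+1, 4+1+1+1+1+1+1+1+1, 3+3+3+3, 3+3+3+2+1, 3+3+3+1+1+1, 3+3+2+2+2, 3+3+2+2+1+1, 3+3+2+1+1+1+1, 3+3+1+1+1+1+1+1, 3+2+2+2+2+1, 3+2+2+2+1+1+1, 3+2+2+1+1+1+1+1, 3+2+1+1+1+1+1+1+1, 3+1+1+1+1+1+1+1+1+1, 2+2+2+2+2+2, 2+2+2+2+2+1+1, 2+2+2+2+1+1+1+1, … (34 total). Count = 34.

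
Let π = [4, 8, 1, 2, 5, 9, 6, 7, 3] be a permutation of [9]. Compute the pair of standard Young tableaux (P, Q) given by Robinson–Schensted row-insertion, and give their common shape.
P = [1, 2, 3, 6, 7] / [4, 5, 9] / [8];  Q = [1, 2, 5, 6, 8] / [3, 4, 7] / [9];  common shape = (5, 3, 1)

Row-insert the values π_1, π_2, … into P one at a time, bumping the leftmost entry strictly greater than the inserted value down to the next row. The recording tableau Q records, in position (i, j), the step at which that cell was added to P.
  Insert 4 (step 1): P = [4];  Q = [1]
  Insert 8 (step 2): P = [4, 8];  Q = [1, 2]
  Insert 1 (step 3): P = [1, 8] / [4];  Q = [1, 2] / [3]
  Insert 2 (step 4): P = [1, 2] / [4, 8];  Q = [1, 2] / [3, 4]
  Insert 5 (step 5): P = [1, 2, 5] / [4, 8];  Q = [1, 2, 5] / [3, 4]
  Insert 9 (step 6): P = [1, 2, 5, 9] / [4, 8];  Q = [1, 2, 5, 6] / [3, 4]
  Insert 6 (step 7): P = [1, 2, 5, 6] / [4, 8, 9];  Q = [1, 2, 5, 6] / [3, 4, 7]
  Insert 7 (step 8): P = [1, 2, 5, 6, 7] / [4, 8, 9];  Q = [1, 2, 5, 6, 8] / [3, 4, 7]
  Insert 3 (step 9): P = [1, 2, 3, 6, 7] / [4, 5, 9] / [8];  Q = [1, 2, 5, 6, 8] / [3, 4, 7] / [9]
Final shape: (5, 3, 1).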